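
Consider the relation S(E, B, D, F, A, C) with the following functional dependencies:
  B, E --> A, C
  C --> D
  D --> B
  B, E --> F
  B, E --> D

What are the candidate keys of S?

{B, E}, {C, E}, {D, E}

Attributes never on any right-hand side: {E} — every candidate key must contain it.
{B, E} is a candidate key since {B, E}⁺ = {A, B, C, D, E, F} covers every attribute.
{C, E} is a candidate key since {C, E}⁺ = {A, B, C, D, E, F} covers every attribute.
{D, E} is a candidate key since {D, E}⁺ = {A, B, C, D, E, F} covers every attribute.
These are minimal and exhaustive — every other superkey contains one of them.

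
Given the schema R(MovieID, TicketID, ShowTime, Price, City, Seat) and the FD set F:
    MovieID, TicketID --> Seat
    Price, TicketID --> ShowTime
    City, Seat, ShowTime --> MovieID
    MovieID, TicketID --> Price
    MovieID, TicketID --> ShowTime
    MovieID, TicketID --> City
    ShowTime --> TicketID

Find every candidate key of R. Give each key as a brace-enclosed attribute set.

{MovieID, ShowTime}⁺ = {City, MovieID, Price, Seat, ShowTime, TicketID} — all of the relation — so {MovieID, ShowTime} is a candidate key.
{MovieID, TicketID}⁺ = {City, MovieID, Price, Seat, ShowTime, TicketID} — all of the relation — so {MovieID, TicketID} is a candidate key.
{City, Seat, ShowTime}⁺ = {City, MovieID, Price, Seat, ShowTime, TicketID} — all of the relation — so {City, Seat, ShowTime} is a candidate key.
{City, Price, Seat, TicketID}⁺ = {City, MovieID, Price, Seat, ShowTime, TicketID} — all of the relation — so {City, Price, Seat, TicketID} is a candidate key.
No proper subset of any of these is a key, and no other minimal superkey exists.

{City, Price, Seat, TicketID}, {City, Seat, ShowTime}, {MovieID, ShowTime}, {MovieID, TicketID}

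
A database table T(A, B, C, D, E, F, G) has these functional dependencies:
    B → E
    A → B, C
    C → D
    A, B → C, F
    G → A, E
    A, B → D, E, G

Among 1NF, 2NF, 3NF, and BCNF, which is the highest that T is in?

2NF

Candidate keys: {A}, {G}. Prime attributes: {A, G}.
For B → E we have {B}⁺ = {B, E}; {B} is not a superkey, so BCNF fails.
B → E has non-prime {E} on the right and a non-superkey on the left, so 3NF fails.
All keys have size 1, which rules out partial dependencies — 2NF is satisfied.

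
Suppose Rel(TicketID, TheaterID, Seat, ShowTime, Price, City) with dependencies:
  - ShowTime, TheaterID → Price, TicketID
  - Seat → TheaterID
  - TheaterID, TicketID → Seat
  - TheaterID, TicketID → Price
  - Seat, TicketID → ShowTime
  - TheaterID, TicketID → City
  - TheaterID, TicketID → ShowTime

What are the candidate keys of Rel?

Closure of {Seat, ShowTime} is {City, Price, Seat, ShowTime, TheaterID, TicketID}, the whole schema; {Seat, ShowTime} is a candidate key.
Closure of {Seat, TicketID} is {City, Price, Seat, ShowTime, TheaterID, TicketID}, the whole schema; {Seat, TicketID} is a candidate key.
Closure of {ShowTime, TheaterID} is {City, Price, Seat, ShowTime, TheaterID, TicketID}, the whole schema; {ShowTime, TheaterID} is a candidate key.
Closure of {TheaterID, TicketID} is {City, Price, Seat, ShowTime, TheaterID, TicketID}, the whole schema; {TheaterID, TicketID} is a candidate key.
These are minimal and exhaustive — every other superkey contains one of them.

{Seat, ShowTime}, {Seat, TicketID}, {ShowTime, TheaterID}, {TheaterID, TicketID}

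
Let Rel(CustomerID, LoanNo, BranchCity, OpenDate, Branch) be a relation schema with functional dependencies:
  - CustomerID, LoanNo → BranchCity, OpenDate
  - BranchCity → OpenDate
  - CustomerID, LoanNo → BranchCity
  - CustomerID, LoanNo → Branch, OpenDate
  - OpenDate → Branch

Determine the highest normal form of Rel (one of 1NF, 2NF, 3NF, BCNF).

2NF

Candidate key: {CustomerID, LoanNo}. Prime attributes: {CustomerID, LoanNo}.
For BranchCity → OpenDate we have {BranchCity}⁺ = {Branch, BranchCity, OpenDate}; {BranchCity} is not a superkey, so BCNF fails.
BranchCity → OpenDate has non-prime {OpenDate} on the right and a non-superkey on the left, so 3NF fails.
Checking every proper subset of each key, none determines a non-prime attribute — 2NF is satisfied.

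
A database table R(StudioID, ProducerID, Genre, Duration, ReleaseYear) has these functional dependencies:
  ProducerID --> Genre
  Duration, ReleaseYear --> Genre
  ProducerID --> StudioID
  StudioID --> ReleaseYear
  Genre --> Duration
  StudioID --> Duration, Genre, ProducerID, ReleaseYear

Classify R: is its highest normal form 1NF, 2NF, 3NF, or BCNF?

2NF

Candidate keys: {ProducerID}, {StudioID}. Prime attributes: {ProducerID, StudioID}.
Duration, ReleaseYear --> Genre breaks BCNF: {Duration, ReleaseYear}⁺ = {Duration, Genre, ReleaseYear}, so {Duration, ReleaseYear} is not a superkey.
Because {Genre} is non-prime and the left side of Duration, ReleaseYear --> Genre is not a superkey, the relation is not in 3NF.
With only single-attribute keys there can be no partial dependency, so 2NF holds.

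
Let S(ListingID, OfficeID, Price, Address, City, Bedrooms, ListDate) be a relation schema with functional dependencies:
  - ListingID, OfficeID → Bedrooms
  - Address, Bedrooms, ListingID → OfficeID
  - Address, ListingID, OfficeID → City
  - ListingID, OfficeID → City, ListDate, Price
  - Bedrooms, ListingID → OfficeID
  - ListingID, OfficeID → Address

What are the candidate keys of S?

No FD produces {ListingID}, so it must be in every candidate key.
{Bedrooms, ListingID}⁺ = {Address, Bedrooms, City, ListDate, ListingID, OfficeID, Price} — all of the relation — so {Bedrooms, ListingID} is a candidate key.
{ListingID, OfficeID}⁺ = {Address, Bedrooms, City, ListDate, ListingID, OfficeID, Price} — all of the relation — so {ListingID, OfficeID} is a candidate key.
Any other superkey properly contains one of these, so there are no further candidate keys.

{Bedrooms, ListingID}, {ListingID, OfficeID}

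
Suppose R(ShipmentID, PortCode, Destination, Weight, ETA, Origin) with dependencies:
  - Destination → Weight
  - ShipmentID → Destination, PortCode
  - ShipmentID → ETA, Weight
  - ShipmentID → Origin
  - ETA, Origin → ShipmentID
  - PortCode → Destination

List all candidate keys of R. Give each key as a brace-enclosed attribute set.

{ShipmentID}⁺ = {Destination, ETA, Origin, PortCode, ShipmentID, Weight} — all of the relation — so {ShipmentID} is a candidate key.
{ETA, Origin}⁺ = {Destination, ETA, Origin, PortCode, ShipmentID, Weight} — all of the relation — so {ETA, Origin} is a candidate key.
These are minimal and exhaustive — every other superkey contains one of them.

{ETA, Origin}, {ShipmentID}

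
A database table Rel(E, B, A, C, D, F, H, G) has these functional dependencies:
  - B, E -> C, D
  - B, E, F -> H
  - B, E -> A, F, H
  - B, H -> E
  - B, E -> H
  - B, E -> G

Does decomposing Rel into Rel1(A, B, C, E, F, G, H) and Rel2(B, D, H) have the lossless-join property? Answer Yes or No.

Common attributes: {B, H}; their closure is {A, B, C, D, E, F, G, H}.
Rel1 is contained in that closure, so Rel1 ∩ Rel2 -> Rel1 holds and the join is lossless.

Yes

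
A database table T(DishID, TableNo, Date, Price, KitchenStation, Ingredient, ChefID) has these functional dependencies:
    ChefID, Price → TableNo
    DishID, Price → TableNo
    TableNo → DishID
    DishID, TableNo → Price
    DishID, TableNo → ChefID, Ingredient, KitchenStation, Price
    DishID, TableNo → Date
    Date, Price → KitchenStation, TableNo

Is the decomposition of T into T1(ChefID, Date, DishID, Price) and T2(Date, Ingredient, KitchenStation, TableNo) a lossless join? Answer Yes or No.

The shared attributes are {Date} and {Date}⁺ = {Date}.
Neither T1 nor T2 is contained in that closure, so the decomposition is lossy.

No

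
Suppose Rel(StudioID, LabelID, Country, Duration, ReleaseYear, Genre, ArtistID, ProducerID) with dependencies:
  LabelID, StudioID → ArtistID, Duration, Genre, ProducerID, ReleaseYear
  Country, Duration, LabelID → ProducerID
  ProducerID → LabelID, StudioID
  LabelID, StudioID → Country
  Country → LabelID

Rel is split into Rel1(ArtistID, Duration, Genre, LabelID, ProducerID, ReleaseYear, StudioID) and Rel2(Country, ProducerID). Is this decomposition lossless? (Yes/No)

Yes

Rel1 ∩ Rel2 = {ProducerID}; its closure under F is {ArtistID, Country, Duration, Genre, LabelID, ProducerID, ReleaseYear, StudioID}.
Rel1 is contained in that closure, so Rel1 ∩ Rel2 → Rel1 holds and the join is lossless.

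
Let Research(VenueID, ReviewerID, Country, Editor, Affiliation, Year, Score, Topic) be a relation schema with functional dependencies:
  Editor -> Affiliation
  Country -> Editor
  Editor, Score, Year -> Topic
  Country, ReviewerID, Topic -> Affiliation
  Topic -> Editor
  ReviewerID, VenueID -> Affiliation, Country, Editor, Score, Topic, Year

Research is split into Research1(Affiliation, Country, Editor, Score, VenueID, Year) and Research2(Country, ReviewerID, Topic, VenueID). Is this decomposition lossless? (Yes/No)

No

Research1 ∩ Research2 = {Country, VenueID}; its closure under F is {Affiliation, Country, Editor, VenueID}.
Research1 ⊄ {Affiliation, Country, Editor, VenueID} and Research2 ⊄ {Affiliation, Country, Editor, VenueID}, so the split is lossy.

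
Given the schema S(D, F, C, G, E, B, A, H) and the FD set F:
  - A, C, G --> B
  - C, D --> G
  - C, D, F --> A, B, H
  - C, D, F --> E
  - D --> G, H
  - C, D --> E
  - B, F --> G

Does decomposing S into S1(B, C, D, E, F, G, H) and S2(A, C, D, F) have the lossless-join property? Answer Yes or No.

S1 ∩ S2 = {C, D, F}; its closure under F is {A, B, C, D, E, F, G, H}.
This includes all of S1, so the common attributes are a superkey of S1 — the join is lossless.

Yes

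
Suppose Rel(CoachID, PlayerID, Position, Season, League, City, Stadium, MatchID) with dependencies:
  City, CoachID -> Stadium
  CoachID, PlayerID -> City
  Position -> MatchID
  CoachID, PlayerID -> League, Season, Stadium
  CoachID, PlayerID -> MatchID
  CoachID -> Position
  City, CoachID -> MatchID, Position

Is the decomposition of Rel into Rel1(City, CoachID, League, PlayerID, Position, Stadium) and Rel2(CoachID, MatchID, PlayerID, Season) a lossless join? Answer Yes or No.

Yes

The shared attributes are {CoachID, PlayerID} and {CoachID, PlayerID}⁺ = {City, CoachID, League, MatchID, PlayerID, Position, Season, Stadium}.
Rel1 is contained in that closure, so Rel1 ∩ Rel2 -> Rel1 holds and the join is lossless.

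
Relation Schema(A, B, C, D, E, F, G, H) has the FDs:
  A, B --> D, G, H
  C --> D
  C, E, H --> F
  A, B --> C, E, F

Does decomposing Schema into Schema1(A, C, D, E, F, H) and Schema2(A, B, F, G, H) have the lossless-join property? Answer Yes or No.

No

Common attributes: {A, F, H}; their closure is {A, F, H}.
The closure covers neither Schema1 nor Schema2 entirely; the join is not lossless.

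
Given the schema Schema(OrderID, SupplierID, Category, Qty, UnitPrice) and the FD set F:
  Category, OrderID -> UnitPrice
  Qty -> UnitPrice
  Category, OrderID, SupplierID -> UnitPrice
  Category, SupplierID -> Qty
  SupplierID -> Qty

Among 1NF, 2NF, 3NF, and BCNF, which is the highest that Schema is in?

Candidate key: {Category, OrderID, SupplierID}. Prime attributes: {Category, OrderID, SupplierID}.
For Category, OrderID -> UnitPrice we have {Category, OrderID}⁺ = {Category, OrderID, UnitPrice}; {Category, OrderID} is not a superkey, so BCNF fails.
Because {UnitPrice} is non-prime and the left side of Category, OrderID -> UnitPrice is not a superkey, the relation is not in 3NF.
The proper key subset {SupplierID} of {Category, OrderID, SupplierID} determines non-prime {Qty, UnitPrice}, so the relation is not even in 2NF.

1NF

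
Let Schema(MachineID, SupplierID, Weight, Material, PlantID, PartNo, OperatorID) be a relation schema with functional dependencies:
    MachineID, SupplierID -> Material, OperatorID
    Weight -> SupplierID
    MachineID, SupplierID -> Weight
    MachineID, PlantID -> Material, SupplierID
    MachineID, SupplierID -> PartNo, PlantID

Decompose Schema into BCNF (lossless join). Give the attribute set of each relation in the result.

{MachineID, Material, OperatorID, PartNo, PlantID, Weight}; {SupplierID, Weight}

Candidate keys of the original relation: {MachineID, PlantID}, {MachineID, SupplierID}, {MachineID, Weight}.
Within {MachineID, Material, OperatorID, PartNo, PlantID, SupplierID, Weight}: {Weight}⁺ ∩ {MachineID, Material, OperatorID, PartNo, PlantID, SupplierID, Weight} = {SupplierID, Weight}, not the whole set, so Weight -> SupplierID violates BCNF; decompose into {SupplierID, Weight} and {MachineID, Material, OperatorID, PartNo, PlantID, Weight}.
{SupplierID, Weight} has no BCNF violation.
{MachineID, Material, OperatorID, PartNo, PlantID, Weight} has no BCNF violation.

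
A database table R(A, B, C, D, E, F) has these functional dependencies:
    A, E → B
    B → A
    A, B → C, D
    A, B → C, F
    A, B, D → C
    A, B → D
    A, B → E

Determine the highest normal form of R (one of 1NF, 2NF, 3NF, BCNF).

Candidate keys: {A, E}, {B}. Prime attributes: {A, B, E}.
Every FD has a superkey on the left, so the relation is in BCNF.

BCNF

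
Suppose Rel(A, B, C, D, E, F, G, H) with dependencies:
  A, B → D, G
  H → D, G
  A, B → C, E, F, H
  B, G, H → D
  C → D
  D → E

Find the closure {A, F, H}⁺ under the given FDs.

Start with {A, F, H}.
H → D, G applies; add {D, G} → now {A, D, F, G, H}.
D → E applies; add {E} → now {A, D, E, F, G, H}.
No further FD applies.

{A, D, E, F, G, H}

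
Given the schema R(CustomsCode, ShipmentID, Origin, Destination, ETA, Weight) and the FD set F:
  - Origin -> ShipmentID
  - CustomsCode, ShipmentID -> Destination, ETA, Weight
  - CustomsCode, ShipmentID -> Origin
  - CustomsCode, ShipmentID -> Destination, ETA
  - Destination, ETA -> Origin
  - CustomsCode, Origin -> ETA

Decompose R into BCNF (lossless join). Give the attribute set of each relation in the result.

{CustomsCode, Destination, ETA, Weight}; {Destination, ETA, Origin}; {Origin, ShipmentID}

Candidate keys of the original relation: {CustomsCode, Destination, ETA}, {CustomsCode, Origin}, {CustomsCode, ShipmentID}.
{CustomsCode, Destination, ETA, Origin, ShipmentID, Weight}: {Origin} determines {Origin, ShipmentID} here but is not a superkey — split on Origin -> ShipmentID, giving {Origin, ShipmentID} and {CustomsCode, Destination, ETA, Origin, Weight}.
{Origin, ShipmentID} is in BCNF.
{CustomsCode, Destination, ETA, Origin, Weight}: {Destination, ETA} determines {Destination, ETA, Origin} here but is not a superkey — split on Destination, ETA -> Origin, giving {Destination, ETA, Origin} and {CustomsCode, Destination, ETA, Weight}.
{Destination, ETA, Origin} is in BCNF.
{CustomsCode, Destination, ETA, Weight} is in BCNF.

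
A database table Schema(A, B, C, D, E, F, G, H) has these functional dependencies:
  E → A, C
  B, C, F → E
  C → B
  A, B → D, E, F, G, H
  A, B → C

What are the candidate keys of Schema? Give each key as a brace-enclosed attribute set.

{A, B}, {A, C}, {C, F}, {E}

Closure of {E} is {A, B, C, D, E, F, G, H}, the whole schema; {E} is a candidate key.
Closure of {A, B} is {A, B, C, D, E, F, G, H}, the whole schema; {A, B} is a candidate key.
Closure of {A, C} is {A, B, C, D, E, F, G, H}, the whole schema; {A, C} is a candidate key.
Closure of {C, F} is {A, B, C, D, E, F, G, H}, the whole schema; {C, F} is a candidate key.
These are minimal and exhaustive — every other superkey contains one of them.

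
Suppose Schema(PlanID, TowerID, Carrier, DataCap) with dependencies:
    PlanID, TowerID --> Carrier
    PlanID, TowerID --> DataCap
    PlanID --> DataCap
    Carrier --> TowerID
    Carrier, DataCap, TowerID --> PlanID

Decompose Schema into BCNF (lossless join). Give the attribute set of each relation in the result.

{Carrier, PlanID}; {Carrier, TowerID}; {DataCap, PlanID}

Candidate keys of the original relation: {Carrier, DataCap}, {Carrier, PlanID}, {PlanID, TowerID}.
Within {Carrier, DataCap, PlanID, TowerID}: {PlanID}⁺ ∩ {Carrier, DataCap, PlanID, TowerID} = {DataCap, PlanID}, not the whole set, so PlanID --> DataCap violates BCNF; decompose into {DataCap, PlanID} and {Carrier, PlanID, TowerID}.
{DataCap, PlanID} has no BCNF violation.
Within {Carrier, PlanID, TowerID}: {Carrier}⁺ ∩ {Carrier, PlanID, TowerID} = {Carrier, TowerID}, not the whole set, so Carrier --> TowerID violates BCNF; decompose into {Carrier, TowerID} and {Carrier, PlanID}.
{Carrier, TowerID} has no BCNF violation.
{Carrier, PlanID} has no BCNF violation.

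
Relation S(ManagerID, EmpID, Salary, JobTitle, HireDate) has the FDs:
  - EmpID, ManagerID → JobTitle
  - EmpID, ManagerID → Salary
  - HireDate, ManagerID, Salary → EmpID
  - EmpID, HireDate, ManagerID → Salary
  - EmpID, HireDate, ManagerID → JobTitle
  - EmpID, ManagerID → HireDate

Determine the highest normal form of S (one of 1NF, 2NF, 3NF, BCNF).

Candidate keys: {EmpID, ManagerID}, {HireDate, ManagerID, Salary}. Prime attributes: {EmpID, HireDate, ManagerID, Salary}.
Every FD has a superkey on the left, so the relation is in BCNF.

BCNF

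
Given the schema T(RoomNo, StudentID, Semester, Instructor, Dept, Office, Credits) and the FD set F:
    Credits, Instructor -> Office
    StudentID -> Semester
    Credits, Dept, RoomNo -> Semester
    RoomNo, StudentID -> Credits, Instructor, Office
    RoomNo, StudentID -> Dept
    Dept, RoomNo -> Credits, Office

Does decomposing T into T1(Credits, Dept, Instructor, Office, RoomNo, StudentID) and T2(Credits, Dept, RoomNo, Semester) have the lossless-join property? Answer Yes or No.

The shared attributes are {Credits, Dept, RoomNo} and {Credits, Dept, RoomNo}⁺ = {Credits, Dept, Office, RoomNo, Semester}.
Since T2 ⊆ {Credits, Dept, Office, RoomNo, Semester}, the intersection is a superkey of T2; the decomposition is lossless.

Yes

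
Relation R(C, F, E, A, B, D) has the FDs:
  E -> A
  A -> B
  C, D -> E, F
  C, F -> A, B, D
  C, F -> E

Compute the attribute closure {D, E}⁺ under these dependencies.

Start with {D, E}.
E -> A applies; add {A} → now {A, D, E}.
A -> B applies; add {B} → now {A, B, D, E}.
No further FD applies.

{A, B, D, E}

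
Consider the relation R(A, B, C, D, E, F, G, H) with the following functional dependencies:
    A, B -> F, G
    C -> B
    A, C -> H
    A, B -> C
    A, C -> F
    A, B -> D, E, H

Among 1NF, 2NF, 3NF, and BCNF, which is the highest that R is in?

3NF

Candidate keys: {A, B}, {A, C}. Prime attributes: {A, B, C}.
C -> B breaks BCNF: {C}⁺ = {B, C}, so {C} is not a superkey.
Since {B} ⊆ prime attributes and every other non-superkey FD also has a prime right side, the schema is in 3NF.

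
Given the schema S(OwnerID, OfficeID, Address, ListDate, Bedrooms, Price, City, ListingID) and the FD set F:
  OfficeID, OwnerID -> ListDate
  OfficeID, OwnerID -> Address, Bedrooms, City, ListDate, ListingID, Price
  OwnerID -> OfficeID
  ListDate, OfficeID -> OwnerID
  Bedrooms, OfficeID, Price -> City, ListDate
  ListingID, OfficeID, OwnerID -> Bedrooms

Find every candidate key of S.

Closure of {OwnerID} is {Address, Bedrooms, City, ListDate, ListingID, OfficeID, OwnerID, Price}, the whole schema; {OwnerID} is a candidate key.
Closure of {ListDate, OfficeID} is {Address, Bedrooms, City, ListDate, ListingID, OfficeID, OwnerID, Price}, the whole schema; {ListDate, OfficeID} is a candidate key.
Closure of {Bedrooms, OfficeID, Price} is {Address, Bedrooms, City, ListDate, ListingID, OfficeID, OwnerID, Price}, the whole schema; {Bedrooms, OfficeID, Price} is a candidate key.
No proper subset of any of these is a key, and no other minimal superkey exists.

{Bedrooms, OfficeID, Price}, {ListDate, OfficeID}, {OwnerID}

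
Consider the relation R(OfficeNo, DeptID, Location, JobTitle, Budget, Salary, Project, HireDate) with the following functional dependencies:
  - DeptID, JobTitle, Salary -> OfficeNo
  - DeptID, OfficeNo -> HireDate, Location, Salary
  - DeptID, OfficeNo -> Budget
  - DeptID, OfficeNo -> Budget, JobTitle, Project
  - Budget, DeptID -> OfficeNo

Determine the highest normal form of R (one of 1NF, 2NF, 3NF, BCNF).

BCNF

Candidate keys: {Budget, DeptID}, {DeptID, JobTitle, Salary}, {DeptID, OfficeNo}. Prime attributes: {Budget, DeptID, JobTitle, OfficeNo, Salary}.
Each dependency's left side is a superkey — BCNF holds.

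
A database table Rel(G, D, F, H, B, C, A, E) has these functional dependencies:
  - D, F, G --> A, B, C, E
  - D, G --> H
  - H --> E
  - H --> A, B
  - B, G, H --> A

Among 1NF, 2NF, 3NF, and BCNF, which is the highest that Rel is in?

1NF

Candidate key: {D, F, G}. Prime attributes: {D, F, G}.
For D, G --> H we have {D, G}⁺ = {A, B, D, E, G, H}; {D, G} is not a superkey, so BCNF fails.
D, G --> H has non-prime {H} on the right and a non-superkey on the left, so 3NF fails.
The proper key subset {D, G} of {D, F, G} determines non-prime {A, B, E, H}, so the relation is not even in 2NF.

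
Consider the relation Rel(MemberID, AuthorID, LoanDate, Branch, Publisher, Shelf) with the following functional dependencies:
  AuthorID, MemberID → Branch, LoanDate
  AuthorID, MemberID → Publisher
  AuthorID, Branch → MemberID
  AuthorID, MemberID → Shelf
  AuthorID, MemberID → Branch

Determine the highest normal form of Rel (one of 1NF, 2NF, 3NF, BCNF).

Candidate keys: {AuthorID, Branch}, {AuthorID, MemberID}. Prime attributes: {AuthorID, Branch, MemberID}.
Every FD has a superkey on the left, so the relation is in BCNF.

BCNF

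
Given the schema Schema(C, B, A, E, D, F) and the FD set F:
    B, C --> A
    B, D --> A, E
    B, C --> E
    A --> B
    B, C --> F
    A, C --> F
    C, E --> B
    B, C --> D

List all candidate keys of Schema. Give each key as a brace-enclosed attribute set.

Attributes never on any right-hand side: {C} — every candidate key must contain it.
{A, C}⁺ = {A, B, C, D, E, F} — all of the relation — so {A, C} is a candidate key.
{B, C}⁺ = {A, B, C, D, E, F} — all of the relation — so {B, C} is a candidate key.
{C, E}⁺ = {A, B, C, D, E, F} — all of the relation — so {C, E} is a candidate key.
Any other superkey properly contains one of these, so there are no further candidate keys.

{A, C}, {B, C}, {C, E}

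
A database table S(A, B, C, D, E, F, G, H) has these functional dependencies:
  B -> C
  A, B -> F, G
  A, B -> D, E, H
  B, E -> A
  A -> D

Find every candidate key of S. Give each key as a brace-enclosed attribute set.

{A, B}, {B, E}

{B} never appears on the right of any FD, so every key must include it.
{A, B} is a candidate key since {A, B}⁺ = {A, B, C, D, E, F, G, H} covers every attribute.
{B, E} is a candidate key since {B, E}⁺ = {A, B, C, D, E, F, G, H} covers every attribute.
Any other superkey properly contains one of these, so there are no further candidate keys.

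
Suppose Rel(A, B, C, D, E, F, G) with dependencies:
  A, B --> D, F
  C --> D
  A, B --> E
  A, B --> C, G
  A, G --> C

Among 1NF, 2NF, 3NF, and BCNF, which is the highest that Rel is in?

Candidate key: {A, B}. Prime attributes: {A, B}.
C --> D: {C}⁺ = {C, D}, which is not all of the attributes, so the left side is not a superkey — BCNF is violated.
Because {D} is non-prime and the left side of C --> D is not a superkey, the relation is not in 3NF.
No non-prime attribute depends on a proper subset of any candidate key, so 2NF holds.

2NF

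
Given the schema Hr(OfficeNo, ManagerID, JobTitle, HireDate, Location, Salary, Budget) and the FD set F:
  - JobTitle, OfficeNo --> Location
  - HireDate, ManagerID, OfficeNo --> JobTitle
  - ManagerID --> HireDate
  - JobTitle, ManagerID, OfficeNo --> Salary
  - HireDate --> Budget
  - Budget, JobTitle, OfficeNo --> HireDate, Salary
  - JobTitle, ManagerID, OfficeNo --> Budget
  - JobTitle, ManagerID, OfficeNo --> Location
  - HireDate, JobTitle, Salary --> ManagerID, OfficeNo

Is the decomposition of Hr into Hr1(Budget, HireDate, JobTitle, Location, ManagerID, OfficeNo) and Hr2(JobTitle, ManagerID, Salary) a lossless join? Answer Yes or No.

Common attributes: {JobTitle, ManagerID}; their closure is {Budget, HireDate, JobTitle, ManagerID}.
The closure covers neither Hr1 nor Hr2 entirely; the join is not lossless.

No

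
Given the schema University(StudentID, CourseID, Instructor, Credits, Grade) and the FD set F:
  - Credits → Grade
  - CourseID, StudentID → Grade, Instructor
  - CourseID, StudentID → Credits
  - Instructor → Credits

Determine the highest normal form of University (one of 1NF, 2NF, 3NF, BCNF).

Candidate key: {CourseID, StudentID}. Prime attributes: {CourseID, StudentID}.
For Credits → Grade we have {Credits}⁺ = {Credits, Grade}; {Credits} is not a superkey, so BCNF fails.
Because {Grade} is non-prime and the left side of Credits → Grade is not a superkey, the relation is not in 3NF.
Checking every proper subset of each key, none determines a non-prime attribute — 2NF is satisfied.

2NF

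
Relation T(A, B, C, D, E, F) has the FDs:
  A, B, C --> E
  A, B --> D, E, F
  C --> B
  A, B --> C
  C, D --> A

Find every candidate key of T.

{A, B}, {A, C}, {C, D}

{A, B}⁺ = {A, B, C, D, E, F} — all of the relation — so {A, B} is a candidate key.
{A, C}⁺ = {A, B, C, D, E, F} — all of the relation — so {A, C} is a candidate key.
{C, D}⁺ = {A, B, C, D, E, F} — all of the relation — so {C, D} is a candidate key.
No proper subset of any of these is a key, and no other minimal superkey exists.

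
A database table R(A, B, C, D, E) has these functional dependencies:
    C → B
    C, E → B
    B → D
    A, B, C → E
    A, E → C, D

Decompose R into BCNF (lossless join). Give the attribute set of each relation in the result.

{A, C, E}; {B, C}; {B, D}

Candidate keys of the original relation: {A, C}, {A, E}.
{A, B, C, D, E}: {C} determines {B, C, D} here but is not a superkey — split on C → B, D, giving {B, C, D} and {A, C, E}.
{B, C, D}: {B} determines {B, D} here but is not a superkey — split on B → D, giving {B, D} and {B, C}.
{B, D}: every determinant is a superkey — BCNF.
{B, C}: every determinant is a superkey — BCNF.
{A, C, E}: every determinant is a superkey — BCNF.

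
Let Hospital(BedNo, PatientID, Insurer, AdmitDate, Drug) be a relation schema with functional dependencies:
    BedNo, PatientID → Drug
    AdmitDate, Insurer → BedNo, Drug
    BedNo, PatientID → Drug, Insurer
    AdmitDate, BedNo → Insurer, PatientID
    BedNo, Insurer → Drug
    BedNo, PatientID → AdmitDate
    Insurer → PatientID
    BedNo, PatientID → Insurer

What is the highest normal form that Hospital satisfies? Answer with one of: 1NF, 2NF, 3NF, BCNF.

Candidate keys: {AdmitDate, BedNo}, {AdmitDate, Insurer}, {BedNo, Insurer}, {BedNo, PatientID}. Prime attributes: {AdmitDate, BedNo, Insurer, PatientID}.
Insurer → PatientID: {Insurer}⁺ = {Insurer, PatientID}, which is not all of the attributes, so the left side is not a superkey — BCNF is violated.
But every attribute on its right side ({PatientID}) is prime, and the same holds for every other non-superkey FD, so 3NF still holds.

3NF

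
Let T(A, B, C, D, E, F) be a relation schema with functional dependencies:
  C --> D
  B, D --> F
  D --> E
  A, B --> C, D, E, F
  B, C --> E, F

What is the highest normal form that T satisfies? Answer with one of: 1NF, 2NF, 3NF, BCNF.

2NF

Candidate key: {A, B}. Prime attributes: {A, B}.
C --> D: {C}⁺ = {C, D, E}, which is not all of the attributes, so the left side is not a superkey — BCNF is violated.
C --> D has non-prime {D} on the right and a non-superkey on the left, so 3NF fails.
No non-prime attribute depends on a proper subset of any candidate key, so 2NF holds.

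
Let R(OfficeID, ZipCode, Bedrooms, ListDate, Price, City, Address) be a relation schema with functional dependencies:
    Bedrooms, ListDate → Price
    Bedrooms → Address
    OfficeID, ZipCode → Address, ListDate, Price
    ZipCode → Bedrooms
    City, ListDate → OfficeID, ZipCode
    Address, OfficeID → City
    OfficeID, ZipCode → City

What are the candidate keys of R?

{City, ListDate}⁺ = {Address, Bedrooms, City, ListDate, OfficeID, Price, ZipCode}, which is every attribute, so {City, ListDate} is a candidate key.
{OfficeID, ZipCode}⁺ = {Address, Bedrooms, City, ListDate, OfficeID, Price, ZipCode}, which is every attribute, so {OfficeID, ZipCode} is a candidate key.
{Address, ListDate, OfficeID}⁺ = {Address, Bedrooms, City, ListDate, OfficeID, Price, ZipCode}, which is every attribute, so {Address, ListDate, OfficeID} is a candidate key.
{Bedrooms, ListDate, OfficeID}⁺ = {Address, Bedrooms, City, ListDate, OfficeID, Price, ZipCode}, which is every attribute, so {Bedrooms, ListDate, OfficeID} is a candidate key.
No proper subset of any of these is a key, and no other minimal superkey exists.

{Address, ListDate, OfficeID}, {Bedrooms, ListDate, OfficeID}, {City, ListDate}, {OfficeID, ZipCode}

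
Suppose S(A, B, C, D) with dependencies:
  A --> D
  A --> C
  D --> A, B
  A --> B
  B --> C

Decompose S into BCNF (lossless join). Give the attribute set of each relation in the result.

{A, B, D}; {B, C}

Candidate keys of the original relation: {A}, {D}.
{A, B, C, D}: {B} determines {B, C} here but is not a superkey — split on B --> C, giving {B, C} and {A, B, D}.
{B, C}: every determinant is a superkey — BCNF.
{A, B, D}: every determinant is a superkey — BCNF.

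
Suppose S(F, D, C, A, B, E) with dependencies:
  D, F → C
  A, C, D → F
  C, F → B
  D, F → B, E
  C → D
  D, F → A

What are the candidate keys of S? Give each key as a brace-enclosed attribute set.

{A, C}, {C, F}, {D, F}

{A, C} is a candidate key since {A, C}⁺ = {A, B, C, D, E, F} covers every attribute.
{C, F} is a candidate key since {C, F}⁺ = {A, B, C, D, E, F} covers every attribute.
{D, F} is a candidate key since {D, F}⁺ = {A, B, C, D, E, F} covers every attribute.
No proper subset of any of these is a key, and no other minimal superkey exists.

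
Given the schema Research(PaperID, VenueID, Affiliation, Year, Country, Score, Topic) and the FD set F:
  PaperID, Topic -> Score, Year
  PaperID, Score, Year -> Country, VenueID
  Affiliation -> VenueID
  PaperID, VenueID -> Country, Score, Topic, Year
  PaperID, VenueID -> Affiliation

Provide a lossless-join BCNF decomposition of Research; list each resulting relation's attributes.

{Affiliation, Country, PaperID, Score, Topic, Year}; {Affiliation, VenueID}

Candidate keys of the original relation: {Affiliation, PaperID}, {PaperID, Score, Year}, {PaperID, Topic}, {PaperID, VenueID}.
In {Affiliation, Country, PaperID, Score, Topic, VenueID, Year}, {Affiliation} is not a superkey ({Affiliation}⁺ restricted to this set is {Affiliation, VenueID}), so split on Affiliation -> VenueID into {Affiliation, VenueID} and {Affiliation, Country, PaperID, Score, Topic, Year}.
{Affiliation, VenueID} is in BCNF.
{Affiliation, Country, PaperID, Score, Topic, Year} is in BCNF.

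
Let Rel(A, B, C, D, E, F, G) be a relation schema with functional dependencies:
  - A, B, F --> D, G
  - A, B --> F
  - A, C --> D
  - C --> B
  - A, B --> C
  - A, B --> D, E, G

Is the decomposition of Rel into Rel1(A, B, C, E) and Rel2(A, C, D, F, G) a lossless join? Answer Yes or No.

The shared attributes are {A, C} and {A, C}⁺ = {A, B, C, D, E, F, G}.
Since Rel1 ⊆ {A, B, C, D, E, F, G}, the intersection is a superkey of Rel1; the decomposition is lossless.

Yes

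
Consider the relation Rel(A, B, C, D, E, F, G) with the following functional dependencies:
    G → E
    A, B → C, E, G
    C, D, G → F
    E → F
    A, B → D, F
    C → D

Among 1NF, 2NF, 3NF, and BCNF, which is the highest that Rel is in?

Candidate key: {A, B}. Prime attributes: {A, B}.
G → E breaks BCNF: {G}⁺ = {E, F, G}, so {G} is not a superkey.
G → E determines the non-prime attribute {E} from a non-superkey — 3NF is violated.
No proper subset of a key has a non-prime attribute in its closure, so there is no partial dependency; 2NF holds.

2NF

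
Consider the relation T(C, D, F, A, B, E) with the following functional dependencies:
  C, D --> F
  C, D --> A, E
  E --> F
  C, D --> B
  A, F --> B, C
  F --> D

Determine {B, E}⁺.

{B, D, E, F}

Start with {B, E}.
E --> F applies; add {F} → now {B, E, F}.
F --> D applies; add {D} → now {B, D, E, F}.
No further FD applies.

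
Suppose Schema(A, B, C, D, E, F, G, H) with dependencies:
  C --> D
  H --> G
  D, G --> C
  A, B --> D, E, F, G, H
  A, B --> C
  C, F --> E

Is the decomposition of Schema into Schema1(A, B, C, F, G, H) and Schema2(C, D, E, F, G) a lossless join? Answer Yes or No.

Schema1 ∩ Schema2 = {C, F, G}; its closure under F is {C, D, E, F, G}.
This includes all of Schema2, so the common attributes are a superkey of Schema2 — the join is lossless.

Yes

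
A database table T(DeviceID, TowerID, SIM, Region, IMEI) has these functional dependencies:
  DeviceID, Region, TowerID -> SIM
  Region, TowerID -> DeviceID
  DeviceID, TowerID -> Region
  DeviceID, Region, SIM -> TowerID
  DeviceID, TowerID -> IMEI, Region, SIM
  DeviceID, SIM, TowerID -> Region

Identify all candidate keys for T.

{DeviceID, TowerID} is a candidate key since {DeviceID, TowerID}⁺ = {DeviceID, IMEI, Region, SIM, TowerID} covers every attribute.
{Region, TowerID} is a candidate key since {Region, TowerID}⁺ = {DeviceID, IMEI, Region, SIM, TowerID} covers every attribute.
{DeviceID, Region, SIM} is a candidate key since {DeviceID, Region, SIM}⁺ = {DeviceID, IMEI, Region, SIM, TowerID} covers every attribute.
Any other superkey properly contains one of these, so there are no further candidate keys.

{DeviceID, Region, SIM}, {DeviceID, TowerID}, {Region, TowerID}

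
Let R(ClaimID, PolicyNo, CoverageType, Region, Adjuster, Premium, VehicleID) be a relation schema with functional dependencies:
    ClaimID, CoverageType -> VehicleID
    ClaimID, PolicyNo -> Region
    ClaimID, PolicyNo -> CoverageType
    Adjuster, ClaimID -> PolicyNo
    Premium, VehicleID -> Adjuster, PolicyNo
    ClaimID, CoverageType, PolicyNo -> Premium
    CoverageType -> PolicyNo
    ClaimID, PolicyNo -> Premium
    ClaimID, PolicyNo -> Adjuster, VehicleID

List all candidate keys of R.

Attributes never on any right-hand side: {ClaimID} — every candidate key must contain it.
{Adjuster, ClaimID} is a candidate key since {Adjuster, ClaimID}⁺ = {Adjuster, ClaimID, CoverageType, PolicyNo, Premium, Region, VehicleID} covers every attribute.
{ClaimID, CoverageType} is a candidate key since {ClaimID, CoverageType}⁺ = {Adjuster, ClaimID, CoverageType, PolicyNo, Premium, Region, VehicleID} covers every attribute.
{ClaimID, PolicyNo} is a candidate key since {ClaimID, PolicyNo}⁺ = {Adjuster, ClaimID, CoverageType, PolicyNo, Premium, Region, VehicleID} covers every attribute.
{ClaimID, Premium, VehicleID} is a candidate key since {ClaimID, Premium, VehicleID}⁺ = {Adjuster, ClaimID, CoverageType, PolicyNo, Premium, Region, VehicleID} covers every attribute.
No proper subset of any of these is a key, and no other minimal superkey exists.

{Adjuster, ClaimID}, {ClaimID, CoverageType}, {ClaimID, PolicyNo}, {ClaimID, Premium, VehicleID}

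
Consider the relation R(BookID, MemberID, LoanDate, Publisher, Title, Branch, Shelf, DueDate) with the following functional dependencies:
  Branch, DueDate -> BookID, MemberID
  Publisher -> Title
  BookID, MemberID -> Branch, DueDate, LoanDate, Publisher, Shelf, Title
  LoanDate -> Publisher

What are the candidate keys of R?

{BookID, MemberID}, {Branch, DueDate}

Closure of {BookID, MemberID} is {BookID, Branch, DueDate, LoanDate, MemberID, Publisher, Shelf, Title}, the whole schema; {BookID, MemberID} is a candidate key.
Closure of {Branch, DueDate} is {BookID, Branch, DueDate, LoanDate, MemberID, Publisher, Shelf, Title}, the whole schema; {Branch, DueDate} is a candidate key.
No proper subset of any of these is a key, and no other minimal superkey exists.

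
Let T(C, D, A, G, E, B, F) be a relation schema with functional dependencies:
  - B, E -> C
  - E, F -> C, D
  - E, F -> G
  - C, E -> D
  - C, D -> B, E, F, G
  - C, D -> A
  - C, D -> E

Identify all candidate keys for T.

Closure of {B, E} is {A, B, C, D, E, F, G}, the whole schema; {B, E} is a candidate key.
Closure of {C, D} is {A, B, C, D, E, F, G}, the whole schema; {C, D} is a candidate key.
Closure of {C, E} is {A, B, C, D, E, F, G}, the whole schema; {C, E} is a candidate key.
Closure of {E, F} is {A, B, C, D, E, F, G}, the whole schema; {E, F} is a candidate key.
No proper subset of any of these is a key, and no other minimal superkey exists.

{B, E}, {C, D}, {C, E}, {E, F}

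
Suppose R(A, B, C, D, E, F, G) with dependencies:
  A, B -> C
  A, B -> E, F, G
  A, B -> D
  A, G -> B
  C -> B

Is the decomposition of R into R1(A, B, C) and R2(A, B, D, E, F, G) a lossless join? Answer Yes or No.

Yes

The shared attributes are {A, B} and {A, B}⁺ = {A, B, C, D, E, F, G}.
Since R1 ⊆ {A, B, C, D, E, F, G}, the intersection is a superkey of R1; the decomposition is lossless.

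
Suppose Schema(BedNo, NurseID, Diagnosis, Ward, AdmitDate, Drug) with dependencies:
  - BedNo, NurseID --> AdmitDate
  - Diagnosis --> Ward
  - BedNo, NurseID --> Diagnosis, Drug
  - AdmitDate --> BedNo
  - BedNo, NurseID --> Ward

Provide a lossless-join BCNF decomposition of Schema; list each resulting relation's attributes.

{AdmitDate, BedNo}; {AdmitDate, Diagnosis, Drug, NurseID}; {Diagnosis, Ward}

Candidate keys of the original relation: {AdmitDate, NurseID}, {BedNo, NurseID}.
In {AdmitDate, BedNo, Diagnosis, Drug, NurseID, Ward}, {Diagnosis} is not a superkey ({Diagnosis}⁺ restricted to this set is {Diagnosis, Ward}), so split on Diagnosis --> Ward into {Diagnosis, Ward} and {AdmitDate, BedNo, Diagnosis, Drug, NurseID}.
{Diagnosis, Ward}: every determinant is a superkey — BCNF.
In {AdmitDate, BedNo, Diagnosis, Drug, NurseID}, {AdmitDate} is not a superkey ({AdmitDate}⁺ restricted to this set is {AdmitDate, BedNo}), so split on AdmitDate --> BedNo into {AdmitDate, BedNo} and {AdmitDate, Diagnosis, Drug, NurseID}.
{AdmitDate, BedNo}: every determinant is a superkey — BCNF.
{AdmitDate, Diagnosis, Drug, NurseID}: every determinant is a superkey — BCNF.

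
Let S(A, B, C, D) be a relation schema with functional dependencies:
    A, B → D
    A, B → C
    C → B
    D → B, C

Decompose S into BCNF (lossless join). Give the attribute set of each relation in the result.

{A, D}; {B, C}; {C, D}

Candidate keys of the original relation: {A, B}, {A, C}, {A, D}.
In {A, B, C, D}, {C} is not a superkey ({C}⁺ restricted to this set is {B, C}), so split on C → B into {B, C} and {A, C, D}.
{B, C} has no BCNF violation.
In {A, C, D}, {D} is not a superkey ({D}⁺ restricted to this set is {C, D}), so split on D → C into {C, D} and {A, D}.
{C, D} has no BCNF violation.
{A, D} has no BCNF violation.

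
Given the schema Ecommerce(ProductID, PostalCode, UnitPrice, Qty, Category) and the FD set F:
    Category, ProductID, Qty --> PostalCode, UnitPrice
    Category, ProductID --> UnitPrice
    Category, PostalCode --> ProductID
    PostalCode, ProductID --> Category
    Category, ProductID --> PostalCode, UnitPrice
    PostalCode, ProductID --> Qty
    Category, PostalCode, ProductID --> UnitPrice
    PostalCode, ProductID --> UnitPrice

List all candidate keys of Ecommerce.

Closure of {Category, PostalCode} is {Category, PostalCode, ProductID, Qty, UnitPrice}, the whole schema; {Category, PostalCode} is a candidate key.
Closure of {Category, ProductID} is {Category, PostalCode, ProductID, Qty, UnitPrice}, the whole schema; {Category, ProductID} is a candidate key.
Closure of {PostalCode, ProductID} is {Category, PostalCode, ProductID, Qty, UnitPrice}, the whole schema; {PostalCode, ProductID} is a candidate key.
No proper subset of any of these is a key, and no other minimal superkey exists.

{Category, PostalCode}, {Category, ProductID}, {PostalCode, ProductID}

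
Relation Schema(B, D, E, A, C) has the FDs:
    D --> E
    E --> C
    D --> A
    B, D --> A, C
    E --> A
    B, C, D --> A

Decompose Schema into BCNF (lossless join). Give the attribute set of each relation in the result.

{A, C, E}; {B, D}; {D, E}

Candidate key of the original relation: {B, D}.
{A, B, C, D, E}: {D} determines {A, C, D, E} here but is not a superkey — split on D --> A, C, E, giving {A, C, D, E} and {B, D}.
{A, C, D, E}: {E} determines {A, C, E} here but is not a superkey — split on E --> A, C, giving {A, C, E} and {D, E}.
{A, C, E}: every determinant is a superkey — BCNF.
{D, E}: every determinant is a superkey — BCNF.
{B, D}: every determinant is a superkey — BCNF.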